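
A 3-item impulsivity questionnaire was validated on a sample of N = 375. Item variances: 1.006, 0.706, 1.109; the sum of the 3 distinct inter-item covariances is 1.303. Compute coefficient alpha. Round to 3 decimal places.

coefficient alpha = 0.720

Σσ²ᵢ = 1.006 + 0.706 + 1.109 = 2.821
Sum of distinct covariances = 1.303
σ²_total = Σσ²ᵢ + 2·Σcov = 2.821 + 2 × 1.303 = 5.427
α = (3/2)·(1 − 2.821/5.427) = 0.720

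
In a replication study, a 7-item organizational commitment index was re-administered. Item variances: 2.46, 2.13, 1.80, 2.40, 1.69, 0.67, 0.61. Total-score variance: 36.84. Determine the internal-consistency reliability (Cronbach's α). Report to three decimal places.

Σσᵢ² = 2.46 + 2.13 + 1.80 + 2.40 + 1.69 + 0.67 + 0.61 = 11.76
α = (k/(k−1))·(1 − Σσᵢ²/total variance) = (7/6)·(1 − 11.76/36.84) = 0.794

Cronbach's α = 0.794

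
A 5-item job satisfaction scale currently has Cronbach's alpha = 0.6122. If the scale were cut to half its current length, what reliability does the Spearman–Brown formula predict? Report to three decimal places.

predicted reliability = 0.441

Length factor m = 1/2
α' = m·α / (1 − (1−m)·α)
   = 1/2 × 0.6122 / (1 − (1 − 1/2) × 0.6122)
   = 0.3061 / 0.6939 = 0.441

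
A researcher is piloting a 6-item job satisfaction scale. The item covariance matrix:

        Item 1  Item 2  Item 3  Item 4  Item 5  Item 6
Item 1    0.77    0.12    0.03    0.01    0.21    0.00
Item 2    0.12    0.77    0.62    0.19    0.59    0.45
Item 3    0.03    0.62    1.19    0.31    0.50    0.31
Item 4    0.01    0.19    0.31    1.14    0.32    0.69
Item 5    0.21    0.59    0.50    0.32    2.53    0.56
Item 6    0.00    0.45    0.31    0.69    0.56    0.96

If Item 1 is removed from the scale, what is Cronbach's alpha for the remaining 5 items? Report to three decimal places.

α = 0.724

Remaining items: Item 2, Item 3, Item 4, Item 5, Item 6 (k = 5).
sum of item variances = 0.77 + 1.19 + 1.14 + 2.53 + 0.96 = 6.59
total variance = 6.59 + 2 × 4.54 = 15.67
α (item deleted) = (5/4)·(1 − 6.59/15.67) = 0.724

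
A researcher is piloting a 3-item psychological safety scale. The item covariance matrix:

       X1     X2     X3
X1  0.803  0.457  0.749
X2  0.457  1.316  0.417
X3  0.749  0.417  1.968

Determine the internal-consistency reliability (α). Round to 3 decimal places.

α = 0.664

ΣVar(i) = 0.803 + 1.316 + 1.968 = 4.087
Sum of the distinct covariances = 1.623
total variance = 4.087 + 2 × 1.623 = 7.333
α = (k/(k−1))·(1 − ΣVar(i)/total variance) = (3/2)·(1 − 4.087/7.333) = 0.664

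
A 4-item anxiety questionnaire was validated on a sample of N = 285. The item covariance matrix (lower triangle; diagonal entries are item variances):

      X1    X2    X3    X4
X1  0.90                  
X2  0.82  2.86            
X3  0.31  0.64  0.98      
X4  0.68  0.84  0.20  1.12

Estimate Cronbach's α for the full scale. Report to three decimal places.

α = 0.725

Σσᵢ² = 0.90 + 2.86 + 0.98 + 1.12 = 5.86
Sum of the distinct covariances = 3.49
σ²_total = 5.86 + 2 × 3.49 = 12.84
α = (k/(k−1))·(1 − Σσᵢ²/σ²_total) = (4/3)·(1 − 5.86/12.84) = 0.725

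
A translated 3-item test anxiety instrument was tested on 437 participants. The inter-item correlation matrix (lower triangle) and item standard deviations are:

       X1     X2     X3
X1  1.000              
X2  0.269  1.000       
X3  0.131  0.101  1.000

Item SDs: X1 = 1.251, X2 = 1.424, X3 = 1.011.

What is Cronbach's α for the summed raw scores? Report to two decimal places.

Σσ²ᵢ = 1.251² + 1.424² + 1.011² = 4.6149
Covariances σ_ij = r_ij · s_i · s_j:
  σ(X1,X2) = 0.269 × 1.251 × 1.424 = 0.4792
  σ(X1,X3) = 0.131 × 1.251 × 1.011 = 0.1657
  σ(X2,X3) = 0.101 × 1.424 × 1.011 = 0.1454
σ²_T = Σσ²ᵢ + 2·Σσ_ij = 4.6149 + 2 × 0.7903 = 6.1955
α = (3/2)·(1 − 4.6149/6.1955) = 0.38

Cronbach's α = 0.38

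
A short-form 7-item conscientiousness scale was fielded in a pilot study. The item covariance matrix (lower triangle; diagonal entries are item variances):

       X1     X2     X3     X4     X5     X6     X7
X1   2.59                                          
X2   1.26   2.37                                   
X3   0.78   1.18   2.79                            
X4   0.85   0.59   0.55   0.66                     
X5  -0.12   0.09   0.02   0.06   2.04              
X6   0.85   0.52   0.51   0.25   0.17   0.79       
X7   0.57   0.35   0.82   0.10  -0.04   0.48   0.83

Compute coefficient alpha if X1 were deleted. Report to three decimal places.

Remaining items: X2, X3, X4, X5, X6, X7 (k = 6).
Σσ²ᵢ = 2.37 + 2.79 + 0.66 + 2.04 + 0.79 + 0.83 = 9.48
Var(T) = 9.48 + 2 × 5.65 = 20.78
α (item deleted) = (6/5)·(1 − 9.48/20.78) = 0.653

α = 0.653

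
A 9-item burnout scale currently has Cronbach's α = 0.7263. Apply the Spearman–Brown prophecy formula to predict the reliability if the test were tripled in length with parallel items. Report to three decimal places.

Length factor m = 3
α' = m·α / (1 + (m−1)·α)
   = 3 × 0.7263 / (1 + (3 − 1) × 0.7263)
   = 2.1789 / 2.4526 = 0.888

predicted reliability = 0.888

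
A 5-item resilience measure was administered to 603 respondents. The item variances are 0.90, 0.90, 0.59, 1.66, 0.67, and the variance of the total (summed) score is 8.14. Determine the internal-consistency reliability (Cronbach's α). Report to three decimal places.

ΣVar(i) = 0.90 + 0.90 + 0.59 + 1.66 + 0.67 = 4.72
α = (k/(k−1))·(1 − ΣVar(i)/σ²_total) = (5/4)·(1 − 4.72/8.14) = 0.525

α = 0.525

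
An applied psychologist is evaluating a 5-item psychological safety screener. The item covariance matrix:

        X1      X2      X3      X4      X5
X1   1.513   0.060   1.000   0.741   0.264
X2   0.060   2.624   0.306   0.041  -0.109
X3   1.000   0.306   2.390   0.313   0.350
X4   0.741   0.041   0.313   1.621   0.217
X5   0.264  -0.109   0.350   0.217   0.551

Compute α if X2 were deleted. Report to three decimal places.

α = 0.650

Remaining items: X1, X3, X4, X5 (k = 4).
ΣVar(i) = 1.513 + 2.390 + 1.621 + 0.551 = 6.075
total variance = 6.075 + 2 × 2.885 = 11.845
α (item deleted) = (4/3)·(1 − 6.075/11.845) = 0.650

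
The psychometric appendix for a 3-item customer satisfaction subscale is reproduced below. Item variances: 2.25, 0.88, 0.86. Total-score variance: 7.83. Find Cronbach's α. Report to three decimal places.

Σσ²ᵢ = 2.25 + 0.88 + 0.86 = 3.99
α = (k/(k−1))·(1 − Σσ²ᵢ/Var(T)) = (3/2)·(1 − 3.99/7.83) = 0.736

Cronbach's α = 0.736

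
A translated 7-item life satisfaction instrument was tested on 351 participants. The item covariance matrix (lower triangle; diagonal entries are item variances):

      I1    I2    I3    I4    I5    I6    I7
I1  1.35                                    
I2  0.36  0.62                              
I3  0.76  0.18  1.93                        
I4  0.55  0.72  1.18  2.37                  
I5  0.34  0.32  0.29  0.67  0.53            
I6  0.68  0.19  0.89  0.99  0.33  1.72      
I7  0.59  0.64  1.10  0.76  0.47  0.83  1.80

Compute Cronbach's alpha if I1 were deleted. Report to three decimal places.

Remaining items: I2, I3, I4, I5, I6, I7 (k = 6).
Σσ²ᵢ = 0.62 + 1.93 + 2.37 + 0.53 + 1.72 + 1.80 = 8.97
Var(T) = 8.97 + 2 × 9.56 = 28.09
α (item deleted) = (6/5)·(1 − 8.97/28.09) = 0.817

α = 0.817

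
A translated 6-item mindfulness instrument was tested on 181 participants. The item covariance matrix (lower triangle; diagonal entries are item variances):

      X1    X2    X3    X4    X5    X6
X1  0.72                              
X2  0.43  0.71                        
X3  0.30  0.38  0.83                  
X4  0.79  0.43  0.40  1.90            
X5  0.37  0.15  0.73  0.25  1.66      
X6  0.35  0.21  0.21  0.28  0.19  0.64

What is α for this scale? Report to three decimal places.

ΣVar(i) = 0.72 + 0.71 + 0.83 + 1.90 + 1.66 + 0.64 = 6.46
Σ_{i<j} σ_ij = 5.47
σ²_total = 6.46 + 2 × 5.47 = 17.40
α = (k/(k−1))·(1 − ΣVar(i)/σ²_total) = (6/5)·(1 − 6.46/17.40) = 0.754

α = 0.754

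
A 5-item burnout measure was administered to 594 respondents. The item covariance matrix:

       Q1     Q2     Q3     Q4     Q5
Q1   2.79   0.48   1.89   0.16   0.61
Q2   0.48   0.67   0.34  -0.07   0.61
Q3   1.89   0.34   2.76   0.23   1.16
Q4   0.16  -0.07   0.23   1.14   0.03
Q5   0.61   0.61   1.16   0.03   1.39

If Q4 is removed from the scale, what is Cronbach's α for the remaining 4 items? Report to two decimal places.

Remaining items: Q1, Q2, Q3, Q5 (k = 4).
Σσ²ᵢ = 2.79 + 0.67 + 2.76 + 1.39 = 7.61
σ²_total = 7.61 + 2 × 5.09 = 17.79
α (item deleted) = (4/3)·(1 − 7.61/17.79) = 0.76

α = 0.76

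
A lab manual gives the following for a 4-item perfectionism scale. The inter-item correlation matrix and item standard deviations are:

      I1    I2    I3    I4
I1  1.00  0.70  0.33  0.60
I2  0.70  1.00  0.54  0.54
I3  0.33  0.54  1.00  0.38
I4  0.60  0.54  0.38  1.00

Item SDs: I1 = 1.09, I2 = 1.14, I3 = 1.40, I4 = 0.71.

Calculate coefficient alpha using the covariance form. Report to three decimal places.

Σσ²ᵢ = 1.09² + 1.14² + 1.40² + 0.71² = 4.9518
Covariances σ_ij = r_ij · s_i · s_j:
  σ(I1,I2) = 0.70 × 1.09 × 1.14 = 0.8698
  σ(I1,I3) = 0.33 × 1.09 × 1.40 = 0.5036
  σ(I1,I4) = 0.60 × 1.09 × 0.71 = 0.4643
  σ(I2,I3) = 0.54 × 1.14 × 1.40 = 0.8618
  σ(I2,I4) = 0.54 × 1.14 × 0.71 = 0.4371
  σ(I3,I4) = 0.38 × 1.40 × 0.71 = 0.3777
σ²_T = Σσ²ᵢ + 2·Σσ_ij = 4.9518 + 2 × 3.5143 = 11.9804
α = (4/3)·(1 − 4.9518/11.9804) = 0.782

coefficient alpha = 0.782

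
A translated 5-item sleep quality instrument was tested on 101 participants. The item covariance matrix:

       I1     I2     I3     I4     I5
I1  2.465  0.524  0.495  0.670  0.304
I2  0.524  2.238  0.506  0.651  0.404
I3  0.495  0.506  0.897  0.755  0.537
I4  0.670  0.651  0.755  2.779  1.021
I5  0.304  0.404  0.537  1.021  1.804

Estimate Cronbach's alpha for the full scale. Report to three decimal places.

sum of item variances = 2.465 + 2.238 + 0.897 + 2.779 + 1.804 = 10.183
Sum of the distinct covariances = 5.867
Var(T) = 10.183 + 2 × 5.867 = 21.917
α = (k/(k−1))·(1 − sum of item variances/Var(T)) = (5/4)·(1 − 10.183/21.917) = 0.669

α = 0.669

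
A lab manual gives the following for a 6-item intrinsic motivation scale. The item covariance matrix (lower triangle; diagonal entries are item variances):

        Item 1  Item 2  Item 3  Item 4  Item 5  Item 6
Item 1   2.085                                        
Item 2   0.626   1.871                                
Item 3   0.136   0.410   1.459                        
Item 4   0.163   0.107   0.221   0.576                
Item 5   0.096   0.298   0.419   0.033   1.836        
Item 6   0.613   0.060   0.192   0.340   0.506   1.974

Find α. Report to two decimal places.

α = 0.56

ΣVar(i) = 2.085 + 1.871 + 1.459 + 0.576 + 1.836 + 1.974 = 9.801
Sum of off-diagonal covariances = 4.220
σ²_total = 9.801 + 2 × 4.220 = 18.241
α = (k/(k−1))·(1 − ΣVar(i)/σ²_total) = (6/5)·(1 − 9.801/18.241) = 0.56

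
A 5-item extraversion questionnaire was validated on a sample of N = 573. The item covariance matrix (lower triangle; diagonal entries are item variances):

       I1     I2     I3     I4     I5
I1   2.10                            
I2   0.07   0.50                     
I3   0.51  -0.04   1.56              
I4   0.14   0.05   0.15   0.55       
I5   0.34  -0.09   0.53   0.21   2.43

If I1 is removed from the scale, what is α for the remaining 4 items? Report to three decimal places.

Remaining items: I2, I3, I4, I5 (k = 4).
Σσᵢ² = 0.50 + 1.56 + 0.55 + 2.43 = 5.04
σ²_total = 5.04 + 2 × 0.81 = 6.66
α (item deleted) = (4/3)·(1 − 5.04/6.66) = 0.324

α = 0.324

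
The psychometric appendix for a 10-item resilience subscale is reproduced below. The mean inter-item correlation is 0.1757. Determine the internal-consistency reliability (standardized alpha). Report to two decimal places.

Standardized α = k·r̄ / (1 + (k−1)·r̄) = 10 × 0.1757 / (1 + 9 × 0.1757)
  = 1.7570 / 2.5813 = 0.68

standardized alpha = 0.68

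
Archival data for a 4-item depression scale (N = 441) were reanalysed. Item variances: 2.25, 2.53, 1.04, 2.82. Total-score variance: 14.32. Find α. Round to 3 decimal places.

ΣVar(i) = 2.25 + 2.53 + 1.04 + 2.82 = 8.64
α = (k/(k−1))·(1 − ΣVar(i)/Var(T)) = (4/3)·(1 − 8.64/14.32) = 0.529

α = 0.529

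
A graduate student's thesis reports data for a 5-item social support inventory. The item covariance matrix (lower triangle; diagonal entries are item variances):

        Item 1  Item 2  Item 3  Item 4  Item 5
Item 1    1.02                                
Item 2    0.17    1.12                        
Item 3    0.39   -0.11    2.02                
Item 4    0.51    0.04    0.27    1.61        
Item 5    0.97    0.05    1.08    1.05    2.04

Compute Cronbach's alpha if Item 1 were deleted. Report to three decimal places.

Remaining items: Item 2, Item 3, Item 4, Item 5 (k = 4).
ΣVar(i) = 1.12 + 2.02 + 1.61 + 2.04 = 6.79
total variance = 6.79 + 2 × 2.38 = 11.55
α (item deleted) = (4/3)·(1 − 6.79/11.55) = 0.549

Cronbach's alpha = 0.549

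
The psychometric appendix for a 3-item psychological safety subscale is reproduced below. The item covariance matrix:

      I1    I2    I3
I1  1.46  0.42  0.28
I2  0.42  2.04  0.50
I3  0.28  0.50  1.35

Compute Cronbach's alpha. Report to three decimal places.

Cronbach's alpha = 0.497

ΣVar(i) = 1.46 + 2.04 + 1.35 = 4.85
Sum of off-diagonal covariances = 1.20
σ²_total = 4.85 + 2 × 1.20 = 7.25
α = (k/(k−1))·(1 − ΣVar(i)/σ²_total) = (3/2)·(1 − 4.85/7.25) = 0.497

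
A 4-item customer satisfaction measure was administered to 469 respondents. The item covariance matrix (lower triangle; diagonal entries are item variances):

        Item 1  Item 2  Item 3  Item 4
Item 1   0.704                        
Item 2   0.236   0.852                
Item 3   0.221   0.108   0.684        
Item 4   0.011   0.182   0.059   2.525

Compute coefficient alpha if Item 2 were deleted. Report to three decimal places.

α = 0.194

Remaining items: Item 1, Item 3, Item 4 (k = 3).
sum of item variances = 0.704 + 0.684 + 2.525 = 3.913
σ²_total = 3.913 + 2 × 0.291 = 4.495
α (item deleted) = (3/2)·(1 − 3.913/4.495) = 0.194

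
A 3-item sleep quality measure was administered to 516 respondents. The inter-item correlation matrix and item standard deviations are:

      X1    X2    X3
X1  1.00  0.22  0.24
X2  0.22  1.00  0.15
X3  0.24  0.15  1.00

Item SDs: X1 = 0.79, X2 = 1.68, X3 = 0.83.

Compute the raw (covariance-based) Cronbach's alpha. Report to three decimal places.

Σσ²ᵢ = 0.79² + 1.68² + 0.83² = 4.1354
Covariances σ_ij = r_ij · s_i · s_j:
  σ(X1,X2) = 0.22 × 0.79 × 1.68 = 0.2920
  σ(X1,X3) = 0.24 × 0.79 × 0.83 = 0.1574
  σ(X2,X3) = 0.15 × 1.68 × 0.83 = 0.2092
σ²_T = Σσ²ᵢ + 2·Σσ_ij = 4.1354 + 2 × 0.6586 = 5.4526
α = (3/2)·(1 − 4.1354/5.4526) = 0.362

α = 0.362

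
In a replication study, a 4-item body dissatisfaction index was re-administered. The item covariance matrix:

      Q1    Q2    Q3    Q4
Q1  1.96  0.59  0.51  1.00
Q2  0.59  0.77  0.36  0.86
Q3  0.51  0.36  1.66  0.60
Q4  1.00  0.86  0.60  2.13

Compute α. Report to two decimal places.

α = 0.73

sum of item variances = 1.96 + 0.77 + 1.66 + 2.13 = 6.52
Σ_{i<j} σ_ij = 3.92
Var(T) = 6.52 + 2 × 3.92 = 14.36
α = (k/(k−1))·(1 − sum of item variances/Var(T)) = (4/3)·(1 − 6.52/14.36) = 0.73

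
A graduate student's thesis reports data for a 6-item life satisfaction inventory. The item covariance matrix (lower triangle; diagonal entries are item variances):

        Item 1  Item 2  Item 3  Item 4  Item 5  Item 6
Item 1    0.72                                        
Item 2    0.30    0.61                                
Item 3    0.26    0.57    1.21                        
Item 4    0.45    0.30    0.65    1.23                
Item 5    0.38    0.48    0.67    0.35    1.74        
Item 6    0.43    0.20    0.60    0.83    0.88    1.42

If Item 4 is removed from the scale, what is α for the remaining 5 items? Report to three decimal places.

Remaining items: Item 1, Item 2, Item 3, Item 5, Item 6 (k = 5).
Σσ²ᵢ = 0.72 + 0.61 + 1.21 + 1.74 + 1.42 = 5.70
Var(T) = 5.70 + 2 × 4.77 = 15.24
α (item deleted) = (5/4)·(1 − 5.70/15.24) = 0.782

α = 0.782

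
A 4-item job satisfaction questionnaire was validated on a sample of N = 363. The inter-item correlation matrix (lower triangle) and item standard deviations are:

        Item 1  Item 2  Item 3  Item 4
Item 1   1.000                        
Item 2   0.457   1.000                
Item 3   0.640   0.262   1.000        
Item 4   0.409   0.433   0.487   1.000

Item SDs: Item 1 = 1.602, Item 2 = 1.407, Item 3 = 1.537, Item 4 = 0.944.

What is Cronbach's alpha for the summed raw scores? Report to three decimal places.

α = 0.754

Σσ²ᵢ = 1.602² + 1.407² + 1.537² + 0.944² = 7.7996
Covariances σ_ij = r_ij · s_i · s_j:
  σ(Item 1,Item 2) = 0.457 × 1.602 × 1.407 = 1.0301
  σ(Item 1,Item 3) = 0.640 × 1.602 × 1.537 = 1.5759
  σ(Item 1,Item 4) = 0.409 × 1.602 × 0.944 = 0.6185
  σ(Item 2,Item 3) = 0.262 × 1.407 × 1.537 = 0.5666
  σ(Item 2,Item 4) = 0.433 × 1.407 × 0.944 = 0.5751
  σ(Item 3,Item 4) = 0.487 × 1.537 × 0.944 = 0.7066
σ²_T = Σσ²ᵢ + 2·Σσ_ij = 7.7996 + 2 × 5.0728 = 17.9452
α = (4/3)·(1 − 7.7996/17.9452) = 0.754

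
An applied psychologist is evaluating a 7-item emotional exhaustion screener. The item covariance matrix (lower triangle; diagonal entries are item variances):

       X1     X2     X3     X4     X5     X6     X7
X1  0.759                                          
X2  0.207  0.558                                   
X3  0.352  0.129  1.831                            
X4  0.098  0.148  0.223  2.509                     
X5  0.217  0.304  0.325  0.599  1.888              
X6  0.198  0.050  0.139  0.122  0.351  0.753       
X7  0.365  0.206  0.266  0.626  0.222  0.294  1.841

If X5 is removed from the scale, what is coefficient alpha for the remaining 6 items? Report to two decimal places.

coefficient alpha = 0.54

Remaining items: X1, X2, X3, X4, X6, X7 (k = 6).
Σσᵢ² = 0.759 + 0.558 + 1.831 + 2.509 + 0.753 + 1.841 = 8.251
Var(T) = 8.251 + 2 × 3.423 = 15.097
α (item deleted) = (6/5)·(1 − 8.251/15.097) = 0.54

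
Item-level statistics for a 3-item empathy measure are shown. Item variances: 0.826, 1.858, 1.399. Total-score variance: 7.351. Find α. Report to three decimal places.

ΣVar(i) = 0.826 + 1.858 + 1.399 = 4.083
α = (k/(k−1))·(1 − ΣVar(i)/Var(T)) = (3/2)·(1 − 4.083/7.351) = 0.667

α = 0.667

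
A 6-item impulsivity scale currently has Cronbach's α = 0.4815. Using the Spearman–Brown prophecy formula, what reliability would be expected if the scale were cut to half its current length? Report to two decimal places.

predicted reliability = 0.32

Length factor m = 1/2
α' = m·α / (1 − (1−m)·α)
   = 1/2 × 0.4815 / (1 − (1 − 1/2) × 0.4815)
   = 0.2407 / 0.7592 = 0.32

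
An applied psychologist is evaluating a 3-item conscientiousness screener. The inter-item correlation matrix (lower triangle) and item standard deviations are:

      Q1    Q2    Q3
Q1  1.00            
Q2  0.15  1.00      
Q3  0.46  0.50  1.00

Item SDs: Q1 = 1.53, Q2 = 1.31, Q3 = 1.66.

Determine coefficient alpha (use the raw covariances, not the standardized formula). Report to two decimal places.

Σσ²ᵢ = 1.53² + 1.31² + 1.66² = 6.8126
Covariances σ_ij = r_ij · s_i · s_j:
  σ(Q1,Q2) = 0.15 × 1.53 × 1.31 = 0.3006
  σ(Q1,Q3) = 0.46 × 1.53 × 1.66 = 1.1683
  σ(Q2,Q3) = 0.50 × 1.31 × 1.66 = 1.0873
σ²_T = Σσ²ᵢ + 2·Σσ_ij = 6.8126 + 2 × 2.5562 = 11.9250
α = (3/2)·(1 − 6.8126/11.9250) = 0.64

α = 0.64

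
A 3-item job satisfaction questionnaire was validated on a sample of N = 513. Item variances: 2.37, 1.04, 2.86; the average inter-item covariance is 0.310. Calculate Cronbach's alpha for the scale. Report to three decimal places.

Σσᵢ² = 2.37 + 1.04 + 2.86 = 6.27
Sum of the 3 distinct covariances = 3 × 0.310 = 0.930
σ²_T = Σσᵢ² + 2·Σcov = 6.27 + 2 × 0.930 = 8.130
α = (3/2)·(1 − 6.27/8.130) = 0.343

Cronbach's alpha = 0.343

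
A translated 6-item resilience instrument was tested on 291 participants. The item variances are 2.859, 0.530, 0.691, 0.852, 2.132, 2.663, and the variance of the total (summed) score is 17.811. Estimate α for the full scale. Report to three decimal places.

sum of item variances = 2.859 + 0.530 + 0.691 + 0.852 + 2.132 + 2.663 = 9.727
α = (k/(k−1))·(1 − sum of item variances/total variance) = (6/5)·(1 − 9.727/17.811) = 0.545

α = 0.545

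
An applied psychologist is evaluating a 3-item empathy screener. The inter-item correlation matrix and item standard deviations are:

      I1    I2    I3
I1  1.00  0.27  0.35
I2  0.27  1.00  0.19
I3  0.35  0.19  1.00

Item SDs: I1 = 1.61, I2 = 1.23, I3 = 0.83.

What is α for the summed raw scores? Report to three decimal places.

Σσ²ᵢ = 1.61² + 1.23² + 0.83² = 4.7939
Covariances σ_ij = r_ij · s_i · s_j:
  σ(I1,I2) = 0.27 × 1.61 × 1.23 = 0.5347
  σ(I1,I3) = 0.35 × 1.61 × 0.83 = 0.4677
  σ(I2,I3) = 0.19 × 1.23 × 0.83 = 0.1940
σ²_T = Σσ²ᵢ + 2·Σσ_ij = 4.7939 + 2 × 1.1964 = 7.1867
α = (3/2)·(1 − 4.7939/7.1867) = 0.499

α = 0.499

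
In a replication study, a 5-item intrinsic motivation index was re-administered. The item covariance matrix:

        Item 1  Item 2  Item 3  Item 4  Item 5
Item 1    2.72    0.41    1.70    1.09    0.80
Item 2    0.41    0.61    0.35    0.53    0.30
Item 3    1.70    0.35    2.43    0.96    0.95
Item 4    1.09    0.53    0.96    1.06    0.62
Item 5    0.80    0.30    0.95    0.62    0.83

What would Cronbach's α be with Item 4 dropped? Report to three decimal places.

α = 0.770

Remaining items: Item 1, Item 2, Item 3, Item 5 (k = 4).
sum of item variances = 2.72 + 0.61 + 2.43 + 0.83 = 6.59
Var(T) = 6.59 + 2 × 4.51 = 15.61
α (item deleted) = (4/3)·(1 − 6.59/15.61) = 0.770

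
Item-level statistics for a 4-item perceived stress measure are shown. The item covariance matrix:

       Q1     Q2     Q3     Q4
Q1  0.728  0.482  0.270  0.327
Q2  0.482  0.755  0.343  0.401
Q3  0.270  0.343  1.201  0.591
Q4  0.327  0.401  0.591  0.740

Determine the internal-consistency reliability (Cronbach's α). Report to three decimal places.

Cronbach's α = 0.780

sum of item variances = 0.728 + 0.755 + 1.201 + 0.740 = 3.424
Sum of the distinct covariances = 2.414
σ²_T = 3.424 + 2 × 2.414 = 8.252
α = (k/(k−1))·(1 − sum of item variances/σ²_T) = (4/3)·(1 − 3.424/8.252) = 0.780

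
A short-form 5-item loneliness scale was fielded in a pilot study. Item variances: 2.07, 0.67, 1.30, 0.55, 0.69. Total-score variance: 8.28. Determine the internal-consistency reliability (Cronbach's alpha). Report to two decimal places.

Cronbach's alpha = 0.45

sum of item variances = 2.07 + 0.67 + 1.30 + 0.55 + 0.69 = 5.28
α = (k/(k−1))·(1 − sum of item variances/σ²_total) = (5/4)·(1 − 5.28/8.28) = 0.45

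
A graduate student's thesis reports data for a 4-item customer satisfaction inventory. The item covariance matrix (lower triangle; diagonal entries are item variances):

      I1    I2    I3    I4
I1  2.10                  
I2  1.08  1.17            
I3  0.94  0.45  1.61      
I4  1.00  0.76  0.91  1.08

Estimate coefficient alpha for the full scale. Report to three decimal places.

coefficient alpha = 0.844

ΣVar(i) = 2.10 + 1.17 + 1.61 + 1.08 = 5.96
Sum of the distinct covariances = 5.14
total variance = 5.96 + 2 × 5.14 = 16.24
α = (k/(k−1))·(1 − ΣVar(i)/total variance) = (4/3)·(1 − 5.96/16.24) = 0.844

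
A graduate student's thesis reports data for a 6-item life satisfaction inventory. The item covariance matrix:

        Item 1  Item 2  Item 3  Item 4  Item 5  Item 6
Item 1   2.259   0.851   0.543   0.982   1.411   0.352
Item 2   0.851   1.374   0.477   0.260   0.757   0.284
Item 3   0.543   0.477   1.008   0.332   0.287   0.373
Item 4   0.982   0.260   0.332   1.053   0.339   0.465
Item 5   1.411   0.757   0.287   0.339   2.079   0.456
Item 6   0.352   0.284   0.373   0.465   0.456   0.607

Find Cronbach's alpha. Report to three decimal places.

Σσ²ᵢ = 2.259 + 1.374 + 1.008 + 1.053 + 2.079 + 0.607 = 8.380
Σ_{i<j} σ_ij = 8.169
total variance = 8.380 + 2 × 8.169 = 24.718
α = (k/(k−1))·(1 − Σσ²ᵢ/total variance) = (6/5)·(1 − 8.380/24.718) = 0.793

α = 0.793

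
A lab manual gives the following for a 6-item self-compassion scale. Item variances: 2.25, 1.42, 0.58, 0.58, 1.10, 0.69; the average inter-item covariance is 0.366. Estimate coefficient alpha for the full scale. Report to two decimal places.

α = 0.75

Σσ²ᵢ = 2.25 + 1.42 + 0.58 + 0.58 + 1.10 + 0.69 = 6.62
Sum of the 15 distinct covariances = 15 × 0.366 = 5.490
Var(T) = Σσ²ᵢ + 2·Σcov = 6.62 + 2 × 5.490 = 17.600
α = (6/5)·(1 − 6.62/17.600) = 0.75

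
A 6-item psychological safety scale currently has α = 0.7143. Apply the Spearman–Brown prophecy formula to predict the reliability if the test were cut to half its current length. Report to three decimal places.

predicted reliability = 0.556

Length factor m = 1/2
α' = m·α / (1 − (1−m)·α)
   = 1/2 × 0.7143 / (1 − (1 − 1/2) × 0.7143)
   = 0.3572 / 0.6428 = 0.556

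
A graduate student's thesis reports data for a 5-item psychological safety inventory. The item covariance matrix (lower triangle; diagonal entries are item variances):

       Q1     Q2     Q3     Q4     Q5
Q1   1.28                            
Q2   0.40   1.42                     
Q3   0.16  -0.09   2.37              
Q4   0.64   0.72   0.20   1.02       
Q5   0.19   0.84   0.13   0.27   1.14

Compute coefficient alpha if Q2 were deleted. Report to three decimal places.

Remaining items: Q1, Q3, Q4, Q5 (k = 4).
ΣVar(i) = 1.28 + 2.37 + 1.02 + 1.14 = 5.81
σ²_total = 5.81 + 2 × 1.59 = 8.99
α (item deleted) = (4/3)·(1 − 5.81/8.99) = 0.472

coefficient alpha = 0.472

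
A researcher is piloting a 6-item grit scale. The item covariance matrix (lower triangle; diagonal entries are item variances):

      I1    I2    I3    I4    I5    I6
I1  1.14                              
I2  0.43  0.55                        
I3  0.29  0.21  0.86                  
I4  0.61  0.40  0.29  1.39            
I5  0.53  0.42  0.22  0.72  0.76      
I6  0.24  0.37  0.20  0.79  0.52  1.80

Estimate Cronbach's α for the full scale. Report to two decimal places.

α = 0.79

Σσ²ᵢ = 1.14 + 0.55 + 0.86 + 1.39 + 0.76 + 1.80 = 6.50
Sum of the distinct covariances = 6.24
σ²_T = 6.50 + 2 × 6.24 = 18.98
α = (k/(k−1))·(1 − Σσ²ᵢ/σ²_T) = (6/5)·(1 − 6.50/18.98) = 0.79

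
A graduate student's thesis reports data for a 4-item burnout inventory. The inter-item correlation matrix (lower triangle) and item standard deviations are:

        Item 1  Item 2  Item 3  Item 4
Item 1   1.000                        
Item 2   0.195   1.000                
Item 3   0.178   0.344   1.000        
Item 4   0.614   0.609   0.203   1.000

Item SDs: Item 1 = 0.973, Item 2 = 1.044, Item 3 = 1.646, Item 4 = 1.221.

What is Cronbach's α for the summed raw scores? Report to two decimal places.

Cronbach's α = 0.65

Σσ²ᵢ = 0.973² + 1.044² + 1.646² + 1.221² = 6.2368
Covariances σ_ij = r_ij · s_i · s_j:
  σ(Item 1,Item 2) = 0.195 × 0.973 × 1.044 = 0.1981
  σ(Item 1,Item 3) = 0.178 × 0.973 × 1.646 = 0.2851
  σ(Item 1,Item 4) = 0.614 × 0.973 × 1.221 = 0.7295
  σ(Item 2,Item 3) = 0.344 × 1.044 × 1.646 = 0.5911
  σ(Item 2,Item 4) = 0.609 × 1.044 × 1.221 = 0.7763
  σ(Item 3,Item 4) = 0.203 × 1.646 × 1.221 = 0.4080
σ²_T = Σσ²ᵢ + 2·Σσ_ij = 6.2368 + 2 × 2.9881 = 12.2130
α = (4/3)·(1 − 6.2368/12.2130) = 0.65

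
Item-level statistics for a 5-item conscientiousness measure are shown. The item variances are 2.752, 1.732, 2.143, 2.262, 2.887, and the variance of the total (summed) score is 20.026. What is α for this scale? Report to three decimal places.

sum of item variances = 2.752 + 1.732 + 2.143 + 2.262 + 2.887 = 11.776
α = (k/(k−1))·(1 − sum of item variances/σ²_total) = (5/4)·(1 − 11.776/20.026) = 0.515

α = 0.515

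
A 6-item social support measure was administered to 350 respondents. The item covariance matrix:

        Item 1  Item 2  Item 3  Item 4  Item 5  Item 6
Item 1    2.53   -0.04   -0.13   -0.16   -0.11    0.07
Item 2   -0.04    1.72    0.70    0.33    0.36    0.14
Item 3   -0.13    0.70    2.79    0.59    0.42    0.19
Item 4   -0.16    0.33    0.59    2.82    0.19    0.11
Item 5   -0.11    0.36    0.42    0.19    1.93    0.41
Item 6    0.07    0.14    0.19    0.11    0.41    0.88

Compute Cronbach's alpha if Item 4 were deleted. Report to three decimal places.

Remaining items: Item 1, Item 2, Item 3, Item 5, Item 6 (k = 5).
Σσ²ᵢ = 2.53 + 1.72 + 2.79 + 1.93 + 0.88 = 9.85
total variance = 9.85 + 2 × 2.01 = 13.87
α (item deleted) = (5/4)·(1 − 9.85/13.87) = 0.362

α = 0.362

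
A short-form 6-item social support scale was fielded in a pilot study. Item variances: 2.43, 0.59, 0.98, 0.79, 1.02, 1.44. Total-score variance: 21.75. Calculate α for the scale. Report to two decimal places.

α = 0.80

ΣVar(i) = 2.43 + 0.59 + 0.98 + 0.79 + 1.02 + 1.44 = 7.25
α = (k/(k−1))·(1 − ΣVar(i)/σ²_total) = (6/5)·(1 − 7.25/21.75) = 0.80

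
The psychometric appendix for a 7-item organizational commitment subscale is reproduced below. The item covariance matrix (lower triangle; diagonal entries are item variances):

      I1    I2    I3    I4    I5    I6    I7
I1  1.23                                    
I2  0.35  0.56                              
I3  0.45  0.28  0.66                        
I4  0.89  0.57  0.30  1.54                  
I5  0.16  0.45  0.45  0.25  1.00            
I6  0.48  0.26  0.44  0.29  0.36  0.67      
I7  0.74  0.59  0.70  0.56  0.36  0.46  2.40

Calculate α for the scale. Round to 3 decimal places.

α = 0.816

ΣVar(i) = 1.23 + 0.56 + 0.66 + 1.54 + 1.00 + 0.67 + 2.40 = 8.06
Sum of the distinct covariances = 9.39
σ²_T = 8.06 + 2 × 9.39 = 26.84
α = (k/(k−1))·(1 − ΣVar(i)/σ²_T) = (7/6)·(1 − 8.06/26.84) = 0.816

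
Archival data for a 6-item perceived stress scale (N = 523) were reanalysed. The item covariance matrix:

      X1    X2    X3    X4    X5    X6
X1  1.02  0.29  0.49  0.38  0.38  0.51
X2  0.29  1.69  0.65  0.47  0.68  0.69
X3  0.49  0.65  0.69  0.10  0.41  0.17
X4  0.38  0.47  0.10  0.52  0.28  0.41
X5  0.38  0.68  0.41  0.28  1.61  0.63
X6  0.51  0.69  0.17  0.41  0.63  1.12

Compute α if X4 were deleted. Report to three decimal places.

α = 0.769

Remaining items: X1, X2, X3, X5, X6 (k = 5).
ΣVar(i) = 1.02 + 1.69 + 0.69 + 1.61 + 1.12 = 6.13
σ²_total = 6.13 + 2 × 4.90 = 15.93
α (item deleted) = (5/4)·(1 − 6.13/15.93) = 0.769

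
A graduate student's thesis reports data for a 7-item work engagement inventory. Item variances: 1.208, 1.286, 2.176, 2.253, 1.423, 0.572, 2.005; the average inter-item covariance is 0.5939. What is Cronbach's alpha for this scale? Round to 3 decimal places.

Σσ²ᵢ = 1.208 + 1.286 + 2.176 + 2.253 + 1.423 + 0.572 + 2.005 = 10.923
Sum of the 21 distinct covariances = 21 × 0.5939 = 12.4719
σ²_T = Σσ²ᵢ + 2·Σcov = 10.923 + 2 × 12.4719 = 35.8668
α = (7/6)·(1 − 10.923/35.8668) = 0.811

α = 0.811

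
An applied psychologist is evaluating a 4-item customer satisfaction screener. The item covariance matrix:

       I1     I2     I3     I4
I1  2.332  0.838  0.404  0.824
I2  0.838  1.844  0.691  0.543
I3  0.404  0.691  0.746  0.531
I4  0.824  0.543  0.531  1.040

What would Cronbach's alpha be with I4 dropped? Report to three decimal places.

α = 0.660

Remaining items: I1, I2, I3 (k = 3).
sum of item variances = 2.332 + 1.844 + 0.746 = 4.922
Var(T) = 4.922 + 2 × 1.933 = 8.788
α (item deleted) = (3/2)·(1 − 4.922/8.788) = 0.660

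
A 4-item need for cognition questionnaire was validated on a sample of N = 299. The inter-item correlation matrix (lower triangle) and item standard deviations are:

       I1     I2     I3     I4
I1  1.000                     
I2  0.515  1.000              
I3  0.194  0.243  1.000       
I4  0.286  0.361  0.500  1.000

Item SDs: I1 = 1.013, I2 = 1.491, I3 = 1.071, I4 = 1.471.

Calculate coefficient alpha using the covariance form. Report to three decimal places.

coefficient alpha = 0.677

Σσ²ᵢ = 1.013² + 1.491² + 1.071² + 1.471² = 6.5601
Covariances σ_ij = r_ij · s_i · s_j:
  σ(I1,I2) = 0.515 × 1.013 × 1.491 = 0.7778
  σ(I1,I3) = 0.194 × 1.013 × 1.071 = 0.2105
  σ(I1,I4) = 0.286 × 1.013 × 1.471 = 0.4262
  σ(I2,I3) = 0.243 × 1.491 × 1.071 = 0.3880
  σ(I2,I4) = 0.361 × 1.491 × 1.471 = 0.7918
  σ(I3,I4) = 0.500 × 1.071 × 1.471 = 0.7877
σ²_T = Σσ²ᵢ + 2·Σσ_ij = 6.5601 + 2 × 3.3820 = 13.3241
α = (4/3)·(1 − 6.5601/13.3241) = 0.677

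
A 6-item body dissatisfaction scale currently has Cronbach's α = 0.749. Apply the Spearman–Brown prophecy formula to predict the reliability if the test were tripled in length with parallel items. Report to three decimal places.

Length factor m = 3
α' = m·α / (1 + (m−1)·α)
   = 3 × 0.749 / (1 + (3 − 1) × 0.749)
   = 2.2470 / 2.4980 = 0.900

predicted reliability = 0.900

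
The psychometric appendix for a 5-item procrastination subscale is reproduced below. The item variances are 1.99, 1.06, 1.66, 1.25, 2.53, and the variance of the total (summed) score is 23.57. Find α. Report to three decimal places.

Σσᵢ² = 1.99 + 1.06 + 1.66 + 1.25 + 2.53 = 8.49
α = (k/(k−1))·(1 − Σσᵢ²/σ²_T) = (5/4)·(1 − 8.49/23.57) = 0.800

α = 0.800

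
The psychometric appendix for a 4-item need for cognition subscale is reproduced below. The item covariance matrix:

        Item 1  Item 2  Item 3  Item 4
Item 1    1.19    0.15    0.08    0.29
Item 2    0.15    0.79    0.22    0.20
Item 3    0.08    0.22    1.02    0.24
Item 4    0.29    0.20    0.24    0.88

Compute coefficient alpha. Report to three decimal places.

coefficient alpha = 0.504

Σσᵢ² = 1.19 + 0.79 + 1.02 + 0.88 = 3.88
Sum of the distinct covariances = 1.18
σ²_total = 3.88 + 2 × 1.18 = 6.24
α = (k/(k−1))·(1 − Σσᵢ²/σ²_total) = (4/3)·(1 − 3.88/6.24) = 0.504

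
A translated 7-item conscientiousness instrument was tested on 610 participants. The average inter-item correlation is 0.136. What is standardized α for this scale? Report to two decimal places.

Standardized α = k·r̄ / (1 + (k−1)·r̄) = 7 × 0.136 / (1 + 6 × 0.136)
  = 0.9520 / 1.8160 = 0.52

standardized α = 0.52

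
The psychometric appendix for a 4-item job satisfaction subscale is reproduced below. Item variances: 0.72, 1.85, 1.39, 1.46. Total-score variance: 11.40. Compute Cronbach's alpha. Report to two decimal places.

α = 0.70

ΣVar(i) = 0.72 + 1.85 + 1.39 + 1.46 = 5.42
α = (k/(k−1))·(1 − ΣVar(i)/total variance) = (4/3)·(1 − 5.42/11.40) = 0.70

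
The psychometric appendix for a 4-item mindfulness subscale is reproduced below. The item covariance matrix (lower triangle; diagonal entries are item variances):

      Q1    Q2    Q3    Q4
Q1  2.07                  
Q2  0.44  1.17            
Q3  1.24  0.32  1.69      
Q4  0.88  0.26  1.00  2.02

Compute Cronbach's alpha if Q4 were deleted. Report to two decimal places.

α = 0.67

Remaining items: Q1, Q2, Q3 (k = 3).
ΣVar(i) = 2.07 + 1.17 + 1.69 = 4.93
total variance = 4.93 + 2 × 2.00 = 8.93
α (item deleted) = (3/2)·(1 − 4.93/8.93) = 0.67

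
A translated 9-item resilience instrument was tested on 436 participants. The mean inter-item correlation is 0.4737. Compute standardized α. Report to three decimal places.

α = 0.890

Standardized α = k·r̄ / (1 + (k−1)·r̄) = 9 × 0.4737 / (1 + 8 × 0.4737)
  = 4.2633 / 4.7896 = 0.890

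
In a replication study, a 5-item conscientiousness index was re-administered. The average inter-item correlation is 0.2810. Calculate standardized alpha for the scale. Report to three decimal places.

Standardized α = k·r̄ / (1 + (k−1)·r̄) = 5 × 0.2810 / (1 + 4 × 0.2810)
  = 1.4050 / 2.1240 = 0.661

α = 0.661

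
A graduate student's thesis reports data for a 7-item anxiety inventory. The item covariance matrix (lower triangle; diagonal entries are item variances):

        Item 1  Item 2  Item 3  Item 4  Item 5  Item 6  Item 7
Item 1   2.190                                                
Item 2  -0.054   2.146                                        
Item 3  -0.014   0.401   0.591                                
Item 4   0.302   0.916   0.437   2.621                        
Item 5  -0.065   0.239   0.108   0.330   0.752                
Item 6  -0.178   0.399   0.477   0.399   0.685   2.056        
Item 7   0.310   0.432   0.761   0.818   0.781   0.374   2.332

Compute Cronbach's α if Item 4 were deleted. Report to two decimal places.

Cronbach's α = 0.58

Remaining items: Item 1, Item 2, Item 3, Item 5, Item 6, Item 7 (k = 6).
Σσ²ᵢ = 2.190 + 2.146 + 0.591 + 0.752 + 2.056 + 2.332 = 10.067
σ²_T = 10.067 + 2 × 4.656 = 19.379
α (item deleted) = (6/5)·(1 − 10.067/19.379) = 0.58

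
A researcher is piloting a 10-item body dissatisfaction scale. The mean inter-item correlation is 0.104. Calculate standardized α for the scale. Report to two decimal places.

Standardized α = k·r̄ / (1 + (k−1)·r̄) = 10 × 0.104 / (1 + 9 × 0.104)
  = 1.0400 / 1.9360 = 0.54

standardized α = 0.54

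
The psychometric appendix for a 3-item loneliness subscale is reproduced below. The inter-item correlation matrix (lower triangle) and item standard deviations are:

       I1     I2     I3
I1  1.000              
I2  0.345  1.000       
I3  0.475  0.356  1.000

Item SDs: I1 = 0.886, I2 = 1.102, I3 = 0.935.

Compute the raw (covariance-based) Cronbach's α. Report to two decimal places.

Cronbach's α = 0.65

Σσ²ᵢ = 0.886² + 1.102² + 0.935² = 2.8736
Covariances σ_ij = r_ij · s_i · s_j:
  σ(I1,I2) = 0.345 × 0.886 × 1.102 = 0.3368
  σ(I1,I3) = 0.475 × 0.886 × 0.935 = 0.3935
  σ(I2,I3) = 0.356 × 1.102 × 0.935 = 0.3668
σ²_T = Σσ²ᵢ + 2·Σσ_ij = 2.8736 + 2 × 1.0971 = 5.0678
α = (3/2)·(1 − 2.8736/5.0678) = 0.65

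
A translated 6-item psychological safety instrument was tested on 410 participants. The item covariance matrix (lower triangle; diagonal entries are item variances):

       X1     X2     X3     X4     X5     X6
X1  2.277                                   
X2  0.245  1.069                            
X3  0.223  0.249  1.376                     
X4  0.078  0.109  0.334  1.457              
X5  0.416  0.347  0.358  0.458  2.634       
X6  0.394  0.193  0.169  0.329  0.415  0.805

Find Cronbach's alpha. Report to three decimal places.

Σσᵢ² = 2.277 + 1.069 + 1.376 + 1.457 + 2.634 + 0.805 = 9.618
Σ_{i<j} σ_ij = 4.317
σ²_T = 9.618 + 2 × 4.317 = 18.252
α = (k/(k−1))·(1 − Σσᵢ²/σ²_T) = (6/5)·(1 − 9.618/18.252) = 0.568

Cronbach's alpha = 0.568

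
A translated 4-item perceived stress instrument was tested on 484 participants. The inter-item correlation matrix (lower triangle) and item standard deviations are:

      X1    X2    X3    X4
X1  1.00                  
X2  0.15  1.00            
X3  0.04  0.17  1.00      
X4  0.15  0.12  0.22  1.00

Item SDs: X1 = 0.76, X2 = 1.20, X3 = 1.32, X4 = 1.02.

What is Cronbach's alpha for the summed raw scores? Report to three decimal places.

Σσ²ᵢ = 0.76² + 1.20² + 1.32² + 1.02² = 4.8004
Covariances σ_ij = r_ij · s_i · s_j:
  σ(X1,X2) = 0.15 × 0.76 × 1.20 = 0.1368
  σ(X1,X3) = 0.04 × 0.76 × 1.32 = 0.0401
  σ(X1,X4) = 0.15 × 0.76 × 1.02 = 0.1163
  σ(X2,X3) = 0.17 × 1.20 × 1.32 = 0.2693
  σ(X2,X4) = 0.12 × 1.20 × 1.02 = 0.1469
  σ(X3,X4) = 0.22 × 1.32 × 1.02 = 0.2962
σ²_T = Σσ²ᵢ + 2·Σσ_ij = 4.8004 + 2 × 1.0056 = 6.8116
α = (4/3)·(1 − 4.8004/6.8116) = 0.394

α = 0.394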